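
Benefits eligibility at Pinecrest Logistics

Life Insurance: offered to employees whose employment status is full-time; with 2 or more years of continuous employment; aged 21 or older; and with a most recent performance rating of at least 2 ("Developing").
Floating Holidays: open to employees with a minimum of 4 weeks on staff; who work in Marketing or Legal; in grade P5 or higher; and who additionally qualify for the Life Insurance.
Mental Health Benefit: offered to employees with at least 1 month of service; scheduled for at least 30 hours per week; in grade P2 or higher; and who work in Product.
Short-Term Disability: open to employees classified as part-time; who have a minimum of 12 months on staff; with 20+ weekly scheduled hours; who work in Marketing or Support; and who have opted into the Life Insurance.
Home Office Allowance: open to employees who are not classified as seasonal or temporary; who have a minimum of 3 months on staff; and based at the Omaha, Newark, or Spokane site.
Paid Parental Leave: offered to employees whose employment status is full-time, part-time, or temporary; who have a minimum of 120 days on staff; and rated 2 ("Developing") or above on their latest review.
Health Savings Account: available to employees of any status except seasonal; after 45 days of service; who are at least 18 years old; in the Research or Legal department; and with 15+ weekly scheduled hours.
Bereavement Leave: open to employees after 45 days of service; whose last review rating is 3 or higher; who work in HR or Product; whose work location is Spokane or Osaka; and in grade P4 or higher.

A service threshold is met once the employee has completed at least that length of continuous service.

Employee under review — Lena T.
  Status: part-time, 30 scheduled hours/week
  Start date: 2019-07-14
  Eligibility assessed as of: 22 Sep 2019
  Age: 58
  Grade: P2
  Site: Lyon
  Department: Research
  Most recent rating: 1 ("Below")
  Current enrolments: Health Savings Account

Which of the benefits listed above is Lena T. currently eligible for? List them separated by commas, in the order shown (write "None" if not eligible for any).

Service from 2019-07-14 to 22 Sep 2019: 70 days.
Life Insurance — status part-time ✗ (requires full-time) → not eligible.
Floating Holidays — service 70 days ≥ 4 weeks (≈28 days) ✓; dept Research ✗ → not eligible.
Mental Health Benefit — service 70 days ≥ 1 month (≈30 days) ✓; 30 hrs/wk ≥ 30 ✓; grade P2 ≥ P2 ✓; dept Research ✗ → not eligible.
Short-Term Disability — status part-time ✓; service 70 days < 12 months (≈360 days) ✗ → not eligible.
Home Office Allowance — status part-time ✓ (not excluded); service 70 days < 3 months (≈90 days) ✗ → not eligible.
Paid Parental Leave — status part-time ✓; service 70 days < 120 days ✗ → not eligible.
Health Savings Account — status part-time ✓ (not excluded); service 70 days ≥ 45 days ✓; age 58 ≥ 18 ✓; dept Research ✓; 30 hrs/wk ≥ 15 ✓ → eligible.
Bereavement Leave — service 70 days ≥ 45 days ✓; rating 1 < 3 ✗ → not eligible.

Health Savings Account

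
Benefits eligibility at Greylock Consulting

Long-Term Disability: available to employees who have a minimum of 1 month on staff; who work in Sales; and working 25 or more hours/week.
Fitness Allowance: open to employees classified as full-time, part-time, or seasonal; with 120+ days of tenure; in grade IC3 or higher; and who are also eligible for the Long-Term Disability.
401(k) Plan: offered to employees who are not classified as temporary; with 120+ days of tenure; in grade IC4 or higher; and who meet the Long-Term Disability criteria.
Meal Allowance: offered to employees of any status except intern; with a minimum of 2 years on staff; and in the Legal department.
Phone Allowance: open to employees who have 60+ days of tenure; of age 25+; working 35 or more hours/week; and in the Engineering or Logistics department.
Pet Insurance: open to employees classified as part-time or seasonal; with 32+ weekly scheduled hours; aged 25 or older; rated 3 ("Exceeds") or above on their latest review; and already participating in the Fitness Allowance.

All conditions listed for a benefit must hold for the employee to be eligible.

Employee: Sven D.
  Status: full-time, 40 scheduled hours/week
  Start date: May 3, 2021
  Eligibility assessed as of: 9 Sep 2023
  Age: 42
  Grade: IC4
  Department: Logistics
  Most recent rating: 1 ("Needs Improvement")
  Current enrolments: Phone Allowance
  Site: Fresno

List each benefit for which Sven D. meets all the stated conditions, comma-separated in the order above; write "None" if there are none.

Phone Allowance

Service from May 3, 2021 to 9 Sep 2023: 859 days.
Long-Term Disability — service 859 days ≥ 1 month (≈30 days) ✓; dept Logistics ✗ → not eligible.
Fitness Allowance — status full-time ✓; service 859 days ≥ 120 days ✓; grade IC4 ≥ IC3 ✓; not eligible for Long-Term Disability ✗ → not eligible.
401(k) Plan — status full-time ✓ (not excluded); service 859 days ≥ 120 days ✓; grade IC4 ≥ IC4 ✓; not eligible for Long-Term Disability ✗ → not eligible.
Meal Allowance — status full-time ✓ (not excluded); service 859 days ≥ 2 years (≈730 days) ✓; dept Logistics ✗ → not eligible.
Phone Allowance — service 859 days ≥ 60 days ✓; age 42 ≥ 25 ✓; 40 hrs/wk ≥ 35 ✓; dept Logistics ✓ → eligible.
Pet Insurance — status full-time ✗ (requires part-time or seasonal) → not eligible.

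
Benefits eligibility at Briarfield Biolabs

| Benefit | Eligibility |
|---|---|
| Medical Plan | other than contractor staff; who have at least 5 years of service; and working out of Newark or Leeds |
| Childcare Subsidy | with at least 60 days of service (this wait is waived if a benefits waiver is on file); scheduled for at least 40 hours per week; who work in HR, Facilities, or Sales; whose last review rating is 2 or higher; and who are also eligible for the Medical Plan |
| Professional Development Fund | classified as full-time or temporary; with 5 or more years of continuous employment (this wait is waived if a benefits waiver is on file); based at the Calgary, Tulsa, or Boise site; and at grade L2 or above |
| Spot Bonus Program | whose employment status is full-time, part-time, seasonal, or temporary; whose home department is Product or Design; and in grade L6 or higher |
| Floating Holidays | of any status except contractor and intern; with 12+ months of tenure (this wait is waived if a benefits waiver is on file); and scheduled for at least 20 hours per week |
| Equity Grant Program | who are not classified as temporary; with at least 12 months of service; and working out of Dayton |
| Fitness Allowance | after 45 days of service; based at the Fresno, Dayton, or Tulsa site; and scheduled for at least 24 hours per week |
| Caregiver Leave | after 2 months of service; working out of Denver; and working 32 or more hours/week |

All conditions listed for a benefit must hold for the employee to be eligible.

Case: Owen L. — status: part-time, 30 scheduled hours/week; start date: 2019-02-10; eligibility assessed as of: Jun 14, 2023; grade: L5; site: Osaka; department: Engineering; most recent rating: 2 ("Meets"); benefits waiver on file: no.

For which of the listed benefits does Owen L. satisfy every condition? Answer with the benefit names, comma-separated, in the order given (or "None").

Floating Holidays

Service from 2019-02-10 to Jun 14, 2023: 1585 days.
Medical Plan — status part-time ✓ (not excluded); service 1585 days < 5 years (≈1825 days) ✗ → not eligible.
Childcare Subsidy — no waiver, service 1585 days ≥ 60 days ✓; 30 hrs/wk < 40 ✗ → not eligible.
Professional Development Fund — status part-time ✗ (requires full-time or temporary) → not eligible.
Spot Bonus Program — status part-time ✓; dept Engineering ✗ → not eligible.
Floating Holidays — status part-time ✓ (not excluded); no waiver, service 1585 days ≥ 12 months (≈360 days) ✓; 30 hrs/wk ≥ 20 ✓ → eligible.
Equity Grant Program — status part-time ✓ (not excluded); service 1585 days ≥ 12 months (≈360 days) ✓; site Osaka ✗ (not Dayton) → not eligible.
Fitness Allowance — service 1585 days ≥ 45 days ✓; site Osaka ✗ (not Fresno, Dayton, or Tulsa) → not eligible.
Caregiver Leave — service 1585 days ≥ 2 months (≈60 days) ✓; site Osaka ✗ (not Denver) → not eligible.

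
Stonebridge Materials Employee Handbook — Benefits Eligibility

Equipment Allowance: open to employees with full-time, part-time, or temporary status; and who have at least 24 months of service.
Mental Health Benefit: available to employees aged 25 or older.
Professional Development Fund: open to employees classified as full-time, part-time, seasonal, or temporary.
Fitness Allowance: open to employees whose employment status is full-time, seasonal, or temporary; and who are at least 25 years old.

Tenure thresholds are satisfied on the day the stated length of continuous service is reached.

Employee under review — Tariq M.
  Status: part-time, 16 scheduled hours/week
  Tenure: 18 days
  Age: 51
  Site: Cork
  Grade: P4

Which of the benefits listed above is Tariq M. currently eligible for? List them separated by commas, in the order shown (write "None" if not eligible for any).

Equipment Allowance — status part-time ✓; service 18 days < 24 months (≈720 days) ✗ → not eligible.
Mental Health Benefit — age 51 ≥ 25 ✓ → eligible.
Professional Development Fund — status part-time ✓ → eligible.
Fitness Allowance — status part-time ✗ (requires full-time, seasonal, or temporary) → not eligible.

Mental Health Benefit, Professional Development Fund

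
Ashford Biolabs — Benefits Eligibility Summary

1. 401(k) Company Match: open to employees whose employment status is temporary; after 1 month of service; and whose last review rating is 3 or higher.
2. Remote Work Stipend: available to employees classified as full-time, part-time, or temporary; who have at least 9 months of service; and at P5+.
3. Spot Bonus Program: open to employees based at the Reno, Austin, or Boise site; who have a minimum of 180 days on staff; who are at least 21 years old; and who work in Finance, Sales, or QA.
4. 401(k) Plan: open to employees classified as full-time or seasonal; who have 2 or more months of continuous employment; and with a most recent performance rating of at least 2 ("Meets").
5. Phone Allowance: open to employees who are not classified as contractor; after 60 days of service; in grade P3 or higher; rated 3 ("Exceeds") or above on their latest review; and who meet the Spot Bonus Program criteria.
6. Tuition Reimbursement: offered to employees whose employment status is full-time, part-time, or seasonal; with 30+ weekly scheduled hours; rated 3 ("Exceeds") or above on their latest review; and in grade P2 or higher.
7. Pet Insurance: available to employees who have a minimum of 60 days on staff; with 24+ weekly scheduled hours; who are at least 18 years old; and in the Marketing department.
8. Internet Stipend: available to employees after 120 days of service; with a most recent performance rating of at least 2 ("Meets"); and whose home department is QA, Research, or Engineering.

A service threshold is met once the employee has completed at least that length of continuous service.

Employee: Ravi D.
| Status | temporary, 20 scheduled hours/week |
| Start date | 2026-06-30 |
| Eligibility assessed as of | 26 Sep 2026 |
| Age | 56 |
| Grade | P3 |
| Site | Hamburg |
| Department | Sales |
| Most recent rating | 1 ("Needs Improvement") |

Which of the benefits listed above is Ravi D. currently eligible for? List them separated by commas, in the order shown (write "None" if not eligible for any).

Service from 2026-06-30 to 26 Sep 2026: 88 days.
401(k) Company Match — status temporary ✓; service 88 days ≥ 1 month (≈30 days) ✓; rating 1 < 3 ✗ → not eligible.
Remote Work Stipend — status temporary ✓; service 88 days < 9 months (≈270 days) ✗ → not eligible.
Spot Bonus Program — site Hamburg ✗ (not Reno, Austin, or Boise) → not eligible.
401(k) Plan — status temporary ✗ (requires full-time or seasonal) → not eligible.
Phone Allowance — status temporary ✓ (not excluded); service 88 days ≥ 60 days ✓; grade P3 ≥ P3 ✓; rating 1 < 3 ✗ → not eligible.
Tuition Reimbursement — status temporary ✗ (requires full-time, part-time, or seasonal) → not eligible.
Pet Insurance — service 88 days ≥ 60 days ✓; 20 hrs/wk < 24 ✗ → not eligible.
Internet Stipend — service 88 days < 120 days ✗ → not eligible.

None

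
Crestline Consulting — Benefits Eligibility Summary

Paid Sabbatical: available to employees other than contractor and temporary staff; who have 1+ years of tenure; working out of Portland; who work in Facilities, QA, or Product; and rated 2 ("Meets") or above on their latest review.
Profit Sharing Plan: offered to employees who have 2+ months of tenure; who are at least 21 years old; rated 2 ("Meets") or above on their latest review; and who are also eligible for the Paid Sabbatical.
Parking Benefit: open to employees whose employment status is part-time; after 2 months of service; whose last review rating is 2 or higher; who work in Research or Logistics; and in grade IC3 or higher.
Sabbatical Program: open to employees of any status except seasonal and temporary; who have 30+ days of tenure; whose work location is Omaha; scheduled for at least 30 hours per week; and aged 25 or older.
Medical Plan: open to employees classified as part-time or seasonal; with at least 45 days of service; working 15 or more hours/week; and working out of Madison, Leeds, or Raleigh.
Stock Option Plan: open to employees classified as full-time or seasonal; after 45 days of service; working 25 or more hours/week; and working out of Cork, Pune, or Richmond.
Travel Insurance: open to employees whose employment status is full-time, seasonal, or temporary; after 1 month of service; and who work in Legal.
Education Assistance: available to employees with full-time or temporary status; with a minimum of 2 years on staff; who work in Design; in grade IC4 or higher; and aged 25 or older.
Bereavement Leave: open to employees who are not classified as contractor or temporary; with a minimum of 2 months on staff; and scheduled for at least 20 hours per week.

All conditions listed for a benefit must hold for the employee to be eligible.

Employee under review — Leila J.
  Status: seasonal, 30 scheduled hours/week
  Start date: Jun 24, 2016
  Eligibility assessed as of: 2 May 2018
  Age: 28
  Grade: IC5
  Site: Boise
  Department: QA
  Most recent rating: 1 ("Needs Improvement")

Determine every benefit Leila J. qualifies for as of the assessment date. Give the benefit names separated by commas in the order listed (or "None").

Bereavement Leave

Service from Jun 24, 2016 to 2 May 2018: 677 days.
Paid Sabbatical — status seasonal ✓ (not excluded); service 677 days ≥ 1 year (≈365 days) ✓; site Boise ✗ (not Portland) → not eligible.
Profit Sharing Plan — service 677 days ≥ 2 months (≈60 days) ✓; age 28 ≥ 21 ✓; rating 1 < 2 ✗ → not eligible.
Parking Benefit — status seasonal ✗ (requires part-time) → not eligible.
Sabbatical Program — status seasonal ✗ (excluded) → not eligible.
Medical Plan — status seasonal ✓; service 677 days ≥ 45 days ✓; 30 hrs/wk ≥ 15 ✓; site Boise ✗ (not Madison, Leeds, or Raleigh) → not eligible.
Stock Option Plan — status seasonal ✓; service 677 days ≥ 45 days ✓; 30 hrs/wk ≥ 25 ✓; site Boise ✗ (not Cork, Pune, or Richmond) → not eligible.
Travel Insurance — status seasonal ✓; service 677 days ≥ 1 month (≈30 days) ✓; dept QA ✗ → not eligible.
Education Assistance — status seasonal ✗ (requires full-time or temporary) → not eligible.
Bereavement Leave — status seasonal ✓ (not excluded); service 677 days ≥ 2 months (≈60 days) ✓; 30 hrs/wk ≥ 20 ✓ → eligible.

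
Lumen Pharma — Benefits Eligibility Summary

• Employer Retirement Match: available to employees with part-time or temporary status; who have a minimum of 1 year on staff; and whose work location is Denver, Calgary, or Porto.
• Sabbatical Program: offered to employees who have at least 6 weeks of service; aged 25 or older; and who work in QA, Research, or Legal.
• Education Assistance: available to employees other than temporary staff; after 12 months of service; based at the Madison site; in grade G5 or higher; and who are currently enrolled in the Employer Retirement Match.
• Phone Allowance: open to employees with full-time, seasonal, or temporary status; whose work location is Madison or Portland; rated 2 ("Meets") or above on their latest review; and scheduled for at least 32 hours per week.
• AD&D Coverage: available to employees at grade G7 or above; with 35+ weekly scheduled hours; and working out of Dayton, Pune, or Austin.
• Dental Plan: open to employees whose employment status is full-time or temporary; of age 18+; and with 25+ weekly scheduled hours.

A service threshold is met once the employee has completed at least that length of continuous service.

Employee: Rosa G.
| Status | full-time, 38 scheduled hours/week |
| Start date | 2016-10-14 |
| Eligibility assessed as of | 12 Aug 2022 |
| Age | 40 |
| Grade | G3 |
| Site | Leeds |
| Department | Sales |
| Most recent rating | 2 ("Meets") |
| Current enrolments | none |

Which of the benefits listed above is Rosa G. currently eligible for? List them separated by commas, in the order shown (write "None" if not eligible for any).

Service from 2016-10-14 to 12 Aug 2022: 2128 days.
Employer Retirement Match — status full-time ✗ (requires part-time or temporary) → not eligible.
Sabbatical Program — service 2128 days ≥ 6 weeks (≈42 days) ✓; age 40 ≥ 25 ✓; dept Sales ✗ → not eligible.
Education Assistance — status full-time ✓ (not excluded); service 2128 days ≥ 12 months (≈360 days) ✓; site Leeds ✗ (not Madison) → not eligible.
Phone Allowance — status full-time ✓; site Leeds ✗ (not Madison or Portland) → not eligible.
AD&D Coverage — grade G3 < G7 ✗ → not eligible.
Dental Plan — status full-time ✓; age 40 ≥ 18 ✓; 38 hrs/wk ≥ 25 ✓ → eligible.

Dental Plan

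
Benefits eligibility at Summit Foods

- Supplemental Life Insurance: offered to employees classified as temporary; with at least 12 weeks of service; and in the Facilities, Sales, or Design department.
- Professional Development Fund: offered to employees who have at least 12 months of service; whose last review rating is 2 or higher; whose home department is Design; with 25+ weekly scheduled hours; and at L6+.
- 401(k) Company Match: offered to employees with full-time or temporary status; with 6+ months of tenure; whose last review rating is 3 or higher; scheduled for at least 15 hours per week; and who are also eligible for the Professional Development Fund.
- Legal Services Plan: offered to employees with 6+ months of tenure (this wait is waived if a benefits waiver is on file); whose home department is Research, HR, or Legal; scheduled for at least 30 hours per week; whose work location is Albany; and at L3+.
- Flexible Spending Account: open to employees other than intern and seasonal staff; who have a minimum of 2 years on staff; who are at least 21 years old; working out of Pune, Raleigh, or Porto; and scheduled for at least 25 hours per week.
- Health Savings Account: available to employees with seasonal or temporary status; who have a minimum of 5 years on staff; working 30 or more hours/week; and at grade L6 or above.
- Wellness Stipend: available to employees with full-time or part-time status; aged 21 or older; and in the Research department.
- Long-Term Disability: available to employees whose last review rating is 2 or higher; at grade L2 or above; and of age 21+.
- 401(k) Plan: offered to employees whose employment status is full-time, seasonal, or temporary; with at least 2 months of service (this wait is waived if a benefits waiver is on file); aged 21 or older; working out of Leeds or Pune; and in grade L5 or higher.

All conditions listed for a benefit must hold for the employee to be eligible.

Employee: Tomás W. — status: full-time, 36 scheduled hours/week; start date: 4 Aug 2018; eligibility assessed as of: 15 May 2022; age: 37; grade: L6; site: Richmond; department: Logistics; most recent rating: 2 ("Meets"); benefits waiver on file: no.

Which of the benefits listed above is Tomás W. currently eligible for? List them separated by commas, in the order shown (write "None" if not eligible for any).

Long-Term Disability

Service from 4 Aug 2018 to 15 May 2022: 1380 days.
Supplemental Life Insurance — status full-time ✗ (requires temporary) → not eligible.
Professional Development Fund — service 1380 days ≥ 12 months (≈360 days) ✓; rating 2 ≥ 2 ✓; dept Logistics ✗ → not eligible.
401(k) Company Match — status full-time ✓; service 1380 days ≥ 6 months (≈180 days) ✓; rating 2 < 3 ✗ → not eligible.
Legal Services Plan — no waiver, service 1380 days ≥ 6 months (≈180 days) ✓; dept Logistics ✗ → not eligible.
Flexible Spending Account — status full-time ✓ (not excluded); service 1380 days ≥ 2 years (≈730 days) ✓; age 37 ≥ 21 ✓; site Richmond ✗ (not Pune, Raleigh, or Porto) → not eligible.
Health Savings Account — status full-time ✗ (requires seasonal or temporary) → not eligible.
Wellness Stipend — status full-time ✓; age 37 ≥ 21 ✓; dept Logistics ✗ → not eligible.
Long-Term Disability — rating 2 ≥ 2 ✓; grade L6 ≥ L2 ✓; age 37 ≥ 21 ✓ → eligible.
401(k) Plan — status full-time ✓; no waiver, service 1380 days ≥ 2 months (≈60 days) ✓; age 37 ≥ 21 ✓; site Richmond ✗ (not Leeds or Pune) → not eligible.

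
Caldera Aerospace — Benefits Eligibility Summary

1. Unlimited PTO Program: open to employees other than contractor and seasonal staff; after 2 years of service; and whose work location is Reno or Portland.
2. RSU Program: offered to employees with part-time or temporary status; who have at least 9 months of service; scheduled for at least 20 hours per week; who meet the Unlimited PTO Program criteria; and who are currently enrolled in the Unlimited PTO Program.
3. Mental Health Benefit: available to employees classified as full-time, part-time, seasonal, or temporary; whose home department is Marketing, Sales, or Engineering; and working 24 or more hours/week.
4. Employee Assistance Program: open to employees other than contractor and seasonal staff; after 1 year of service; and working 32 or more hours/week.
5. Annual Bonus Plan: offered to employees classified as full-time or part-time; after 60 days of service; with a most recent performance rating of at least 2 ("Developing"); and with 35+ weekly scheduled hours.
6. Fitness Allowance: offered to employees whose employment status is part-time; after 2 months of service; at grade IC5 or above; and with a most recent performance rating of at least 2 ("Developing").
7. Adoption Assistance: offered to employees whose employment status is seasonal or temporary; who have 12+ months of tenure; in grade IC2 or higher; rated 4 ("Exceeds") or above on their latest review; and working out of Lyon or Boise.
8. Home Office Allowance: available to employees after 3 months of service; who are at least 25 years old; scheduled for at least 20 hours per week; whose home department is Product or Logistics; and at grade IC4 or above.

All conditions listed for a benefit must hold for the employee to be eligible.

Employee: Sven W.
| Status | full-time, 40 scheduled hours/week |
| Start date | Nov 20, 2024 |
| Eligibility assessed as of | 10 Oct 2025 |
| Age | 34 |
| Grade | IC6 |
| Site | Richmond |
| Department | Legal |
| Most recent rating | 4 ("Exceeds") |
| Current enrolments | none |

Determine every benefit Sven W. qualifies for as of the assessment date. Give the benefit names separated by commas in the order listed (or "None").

Annual Bonus Plan

Service from Nov 20, 2024 to 10 Oct 2025: 324 days.
Unlimited PTO Program — status full-time ✓ (not excluded); service 324 days < 2 years (≈730 days) ✗ → not eligible.
RSU Program — status full-time ✗ (requires part-time or temporary) → not eligible.
Mental Health Benefit — status full-time ✓; dept Legal ✗ → not eligible.
Employee Assistance Program — status full-time ✓ (not excluded); service 324 days < 1 year (≈365 days) ✗ → not eligible.
Annual Bonus Plan — status full-time ✓; service 324 days ≥ 60 days ✓; rating 4 ≥ 2 ✓; 40 hrs/wk ≥ 35 ✓ → eligible.
Fitness Allowance — status full-time ✗ (requires part-time) → not eligible.
Adoption Assistance — status full-time ✗ (requires seasonal or temporary) → not eligible.
Home Office Allowance — service 324 days ≥ 3 months (≈90 days) ✓; age 34 ≥ 25 ✓; 40 hrs/wk ≥ 20 ✓; dept Legal ✗ → not eligible.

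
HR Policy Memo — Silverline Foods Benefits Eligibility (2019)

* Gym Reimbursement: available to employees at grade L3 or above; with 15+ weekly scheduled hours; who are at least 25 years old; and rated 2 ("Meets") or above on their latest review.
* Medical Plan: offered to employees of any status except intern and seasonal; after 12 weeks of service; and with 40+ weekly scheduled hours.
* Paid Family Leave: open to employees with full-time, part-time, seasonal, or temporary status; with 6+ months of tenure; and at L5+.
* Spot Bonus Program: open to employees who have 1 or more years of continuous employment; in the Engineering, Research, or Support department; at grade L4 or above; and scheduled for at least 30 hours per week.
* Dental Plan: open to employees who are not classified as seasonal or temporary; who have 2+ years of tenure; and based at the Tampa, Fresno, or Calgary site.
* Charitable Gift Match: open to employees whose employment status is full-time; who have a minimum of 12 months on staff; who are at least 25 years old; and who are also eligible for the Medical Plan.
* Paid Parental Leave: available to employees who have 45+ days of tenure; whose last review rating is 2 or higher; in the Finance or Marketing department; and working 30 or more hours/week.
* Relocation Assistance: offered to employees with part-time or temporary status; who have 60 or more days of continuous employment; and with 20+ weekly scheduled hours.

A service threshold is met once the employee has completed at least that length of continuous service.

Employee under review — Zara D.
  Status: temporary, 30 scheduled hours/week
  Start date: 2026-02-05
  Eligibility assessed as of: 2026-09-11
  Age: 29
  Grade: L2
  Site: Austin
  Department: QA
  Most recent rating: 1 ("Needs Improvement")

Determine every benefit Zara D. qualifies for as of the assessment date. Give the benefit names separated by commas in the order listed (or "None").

Relocation Assistance

Service from 2026-02-05 to 2026-09-11: 218 days.
Gym Reimbursement — grade L2 < L3 ✗ → not eligible.
Medical Plan — status temporary ✓ (not excluded); service 218 days ≥ 12 weeks (≈84 days) ✓; 30 hrs/wk < 40 ✗ → not eligible.
Paid Family Leave — status temporary ✓; service 218 days ≥ 6 months (≈180 days) ✓; grade L2 < L5 ✗ → not eligible.
Spot Bonus Program — service 218 days < 1 year (≈365 days) ✗ → not eligible.
Dental Plan — status temporary ✗ (excluded) → not eligible.
Charitable Gift Match — status temporary ✗ (requires full-time) → not eligible.
Paid Parental Leave — service 218 days ≥ 45 days ✓; rating 1 < 2 ✗ → not eligible.
Relocation Assistance — status temporary ✓; service 218 days ≥ 60 days ✓; 30 hrs/wk ≥ 20 ✓ → eligible.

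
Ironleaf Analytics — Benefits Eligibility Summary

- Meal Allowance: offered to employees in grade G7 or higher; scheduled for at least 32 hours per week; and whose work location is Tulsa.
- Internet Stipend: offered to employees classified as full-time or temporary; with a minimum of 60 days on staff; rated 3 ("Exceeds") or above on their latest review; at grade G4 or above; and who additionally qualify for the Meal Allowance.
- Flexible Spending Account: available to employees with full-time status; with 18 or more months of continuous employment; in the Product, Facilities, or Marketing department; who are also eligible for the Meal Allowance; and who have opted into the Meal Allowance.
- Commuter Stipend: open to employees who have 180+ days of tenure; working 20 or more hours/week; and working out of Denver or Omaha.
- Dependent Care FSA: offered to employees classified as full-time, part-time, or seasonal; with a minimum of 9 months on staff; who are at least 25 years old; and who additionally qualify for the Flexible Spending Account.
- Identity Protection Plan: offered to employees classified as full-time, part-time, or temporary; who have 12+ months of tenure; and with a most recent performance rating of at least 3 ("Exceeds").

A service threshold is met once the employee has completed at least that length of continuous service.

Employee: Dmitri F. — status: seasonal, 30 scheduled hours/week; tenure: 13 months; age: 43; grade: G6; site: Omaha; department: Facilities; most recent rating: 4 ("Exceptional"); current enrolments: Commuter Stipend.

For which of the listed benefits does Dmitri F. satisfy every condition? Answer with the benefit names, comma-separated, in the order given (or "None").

Commuter Stipend

Meal Allowance — grade G6 < G7 ✗ → not eligible.
Internet Stipend — status seasonal ✗ (requires full-time or temporary) → not eligible.
Flexible Spending Account — status seasonal ✗ (requires full-time) → not eligible.
Commuter Stipend — service 13 months ≥ 180 days ✓; 30 hrs/wk ≥ 20 ✓; site Omaha ✓ → eligible.
Dependent Care FSA — status seasonal ✓; service 13 months ≥ 9 months ✓; age 43 ≥ 25 ✓; not eligible for Flexible Spending Account ✗ → not eligible.
Identity Protection Plan — status seasonal ✗ (requires full-time, part-time, or temporary) → not eligible.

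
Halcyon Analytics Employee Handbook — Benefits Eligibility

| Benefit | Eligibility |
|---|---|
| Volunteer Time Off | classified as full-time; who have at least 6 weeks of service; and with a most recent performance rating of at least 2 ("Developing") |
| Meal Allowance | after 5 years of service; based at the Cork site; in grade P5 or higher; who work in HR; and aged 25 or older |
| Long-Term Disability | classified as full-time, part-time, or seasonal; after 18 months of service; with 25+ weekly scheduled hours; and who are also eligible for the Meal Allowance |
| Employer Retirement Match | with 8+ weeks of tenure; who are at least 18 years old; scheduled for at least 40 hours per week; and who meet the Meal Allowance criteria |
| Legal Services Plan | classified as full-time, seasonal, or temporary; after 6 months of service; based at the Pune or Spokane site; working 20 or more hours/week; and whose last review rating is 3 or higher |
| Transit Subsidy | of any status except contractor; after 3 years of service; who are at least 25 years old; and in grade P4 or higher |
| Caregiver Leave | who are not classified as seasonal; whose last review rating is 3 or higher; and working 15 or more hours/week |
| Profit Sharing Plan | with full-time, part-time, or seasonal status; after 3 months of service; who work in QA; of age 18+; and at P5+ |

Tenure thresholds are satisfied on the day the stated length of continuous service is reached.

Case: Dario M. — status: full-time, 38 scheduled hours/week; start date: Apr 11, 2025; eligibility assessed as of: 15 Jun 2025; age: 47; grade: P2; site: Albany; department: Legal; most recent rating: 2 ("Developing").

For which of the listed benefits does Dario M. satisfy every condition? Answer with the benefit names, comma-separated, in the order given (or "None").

Volunteer Time Off

Service from Apr 11, 2025 to 15 Jun 2025: 65 days.
Volunteer Time Off — status full-time ✓; service 65 days ≥ 6 weeks (≈42 days) ✓; rating 2 ≥ 2 ✓ → eligible.
Meal Allowance — service 65 days < 5 years (≈1825 days) ✗ → not eligible.
Long-Term Disability — status full-time ✓; service 65 days < 18 months (≈540 days) ✗ → not eligible.
Employer Retirement Match — service 65 days ≥ 8 weeks (≈56 days) ✓; age 47 ≥ 18 ✓; 38 hrs/wk < 40 ✗ → not eligible.
Legal Services Plan — status full-time ✓; service 65 days < 6 months (≈180 days) ✗ → not eligible.
Transit Subsidy — status full-time ✓ (not excluded); service 65 days < 3 years (≈1095 days) ✗ → not eligible.
Caregiver Leave — status full-time ✓ (not excluded); rating 2 < 3 ✗ → not eligible.
Profit Sharing Plan — status full-time ✓; service 65 days < 3 months (≈90 days) ✗ → not eligible.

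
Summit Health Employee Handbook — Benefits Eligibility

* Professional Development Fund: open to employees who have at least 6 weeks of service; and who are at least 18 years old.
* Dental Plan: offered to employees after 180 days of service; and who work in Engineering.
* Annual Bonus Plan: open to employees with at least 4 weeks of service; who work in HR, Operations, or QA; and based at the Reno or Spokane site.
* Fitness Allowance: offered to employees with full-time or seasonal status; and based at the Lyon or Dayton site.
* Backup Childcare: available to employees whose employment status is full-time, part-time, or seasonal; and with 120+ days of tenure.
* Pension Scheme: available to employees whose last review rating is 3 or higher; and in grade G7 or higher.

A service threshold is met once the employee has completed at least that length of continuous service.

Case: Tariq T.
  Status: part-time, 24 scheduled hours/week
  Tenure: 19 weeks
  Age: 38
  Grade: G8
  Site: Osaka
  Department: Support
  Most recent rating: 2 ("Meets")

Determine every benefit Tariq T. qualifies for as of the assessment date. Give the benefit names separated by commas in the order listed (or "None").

Professional Development Fund — service 19 weeks ≥ 6 weeks ✓; age 38 ≥ 18 ✓ → eligible.
Dental Plan — service 19 weeks < 180 days ✗ → not eligible.
Annual Bonus Plan — service 19 weeks ≥ 4 weeks ✓; dept Support ✗ → not eligible.
Fitness Allowance — status part-time ✗ (requires full-time or seasonal) → not eligible.
Backup Childcare — status part-time ✓; service 19 weeks ≥ 120 days ✓ → eligible.
Pension Scheme — rating 2 < 3 ✗ → not eligible.

Professional Development Fund, Backup Childcare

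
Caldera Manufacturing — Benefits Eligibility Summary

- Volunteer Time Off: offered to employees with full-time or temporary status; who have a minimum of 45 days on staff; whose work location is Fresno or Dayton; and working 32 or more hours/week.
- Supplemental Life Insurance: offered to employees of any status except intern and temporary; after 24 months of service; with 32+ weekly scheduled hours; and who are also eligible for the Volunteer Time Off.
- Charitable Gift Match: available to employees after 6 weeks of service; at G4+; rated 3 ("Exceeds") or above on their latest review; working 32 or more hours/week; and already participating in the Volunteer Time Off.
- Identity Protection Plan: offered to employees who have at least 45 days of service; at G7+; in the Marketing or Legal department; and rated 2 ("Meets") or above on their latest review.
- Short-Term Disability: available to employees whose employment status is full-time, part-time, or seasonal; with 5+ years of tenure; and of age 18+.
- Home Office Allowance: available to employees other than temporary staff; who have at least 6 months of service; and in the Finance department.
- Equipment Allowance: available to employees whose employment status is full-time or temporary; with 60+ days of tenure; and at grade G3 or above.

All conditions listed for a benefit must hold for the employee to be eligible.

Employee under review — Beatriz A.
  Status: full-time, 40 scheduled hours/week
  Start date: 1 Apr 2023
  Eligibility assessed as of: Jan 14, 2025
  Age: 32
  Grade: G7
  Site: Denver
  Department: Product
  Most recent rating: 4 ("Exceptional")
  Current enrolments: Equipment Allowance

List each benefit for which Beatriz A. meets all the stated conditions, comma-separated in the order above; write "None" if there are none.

Service from 1 Apr 2023 to Jan 14, 2025: 654 days.
Volunteer Time Off — status full-time ✓; service 654 days ≥ 45 days ✓; site Denver ✗ (not Fresno or Dayton) → not eligible.
Supplemental Life Insurance — status full-time ✓ (not excluded); service 654 days < 24 months (≈720 days) ✗ → not eligible.
Charitable Gift Match — service 654 days ≥ 6 weeks (≈42 days) ✓; grade G7 ≥ G4 ✓; rating 4 ≥ 3 ✓; 40 hrs/wk ≥ 32 ✓; not enrolled in Volunteer Time Off ✗ → not eligible.
Identity Protection Plan — service 654 days ≥ 45 days ✓; grade G7 ≥ G7 ✓; dept Product ✗ → not eligible.
Short-Term Disability — status full-time ✓; service 654 days < 5 years (≈1825 days) ✗ → not eligible.
Home Office Allowance — status full-time ✓ (not excluded); service 654 days ≥ 6 months (≈180 days) ✓; dept Product ✗ → not eligible.
Equipment Allowance — status full-time ✓; service 654 days ≥ 60 days ✓; grade G7 ≥ G3 ✓ → eligible.

Equipment Allowance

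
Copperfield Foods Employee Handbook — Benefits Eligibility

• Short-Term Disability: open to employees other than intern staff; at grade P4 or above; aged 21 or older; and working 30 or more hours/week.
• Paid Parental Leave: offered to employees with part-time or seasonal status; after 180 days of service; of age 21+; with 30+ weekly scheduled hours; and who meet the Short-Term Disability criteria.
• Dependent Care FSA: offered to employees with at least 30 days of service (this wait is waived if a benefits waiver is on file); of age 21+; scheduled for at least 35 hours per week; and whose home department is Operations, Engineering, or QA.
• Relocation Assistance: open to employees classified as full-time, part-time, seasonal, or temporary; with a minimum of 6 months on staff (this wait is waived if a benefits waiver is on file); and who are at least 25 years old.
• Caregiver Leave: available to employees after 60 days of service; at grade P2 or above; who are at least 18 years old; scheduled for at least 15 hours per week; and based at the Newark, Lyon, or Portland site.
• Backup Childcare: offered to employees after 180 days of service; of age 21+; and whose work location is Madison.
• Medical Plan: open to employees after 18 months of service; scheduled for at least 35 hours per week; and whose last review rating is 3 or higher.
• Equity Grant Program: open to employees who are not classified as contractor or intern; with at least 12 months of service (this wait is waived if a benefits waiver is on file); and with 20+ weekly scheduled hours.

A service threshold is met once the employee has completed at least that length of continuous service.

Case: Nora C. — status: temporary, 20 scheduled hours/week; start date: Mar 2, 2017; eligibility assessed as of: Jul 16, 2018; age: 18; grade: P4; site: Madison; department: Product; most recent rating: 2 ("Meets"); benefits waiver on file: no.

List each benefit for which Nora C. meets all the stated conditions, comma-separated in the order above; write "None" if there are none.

Equity Grant Program

Service from Mar 2, 2017 to Jul 16, 2018: 501 days.
Short-Term Disability — status temporary ✓ (not excluded); grade P4 ≥ P4 ✓; age 18 < 21 ✗ → not eligible.
Paid Parental Leave — status temporary ✗ (requires part-time or seasonal) → not eligible.
Dependent Care FSA — no waiver, service 501 days ≥ 30 days ✓; age 18 < 21 ✗ → not eligible.
Relocation Assistance — status temporary ✓; no waiver, service 501 days ≥ 6 months (≈180 days) ✓; age 18 < 25 ✗ → not eligible.
Caregiver Leave — service 501 days ≥ 60 days ✓; grade P4 ≥ P2 ✓; age 18 ≥ 18 ✓; 20 hrs/wk ≥ 15 ✓; site Madison ✗ (not Newark, Lyon, or Portland) → not eligible.
Backup Childcare — service 501 days ≥ 180 days ✓; age 18 < 21 ✗ → not eligible.
Medical Plan — service 501 days < 18 months (≈540 days) ✗ → not eligible.
Equity Grant Program — status temporary ✓ (not excluded); no waiver, service 501 days ≥ 12 months (≈360 days) ✓; 20 hrs/wk ≥ 20 ✓ → eligible.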